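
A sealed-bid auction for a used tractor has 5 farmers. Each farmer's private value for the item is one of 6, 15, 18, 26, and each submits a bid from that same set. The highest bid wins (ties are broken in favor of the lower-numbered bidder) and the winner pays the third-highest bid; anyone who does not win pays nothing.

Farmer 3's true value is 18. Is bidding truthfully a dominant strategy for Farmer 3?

No

Consider the case where Farmer 1 bids 6, Farmer 2 bids 6, Farmer 4 bids 6 and Farmer 5 bids 26.
Truthful bid 18: loses, pays 0, utility 0.
Bid 26 instead: wins, pays 6, utility 18 - 6 = 12.
Since 12 > 0, bidding 26 is strictly better here, so truthful bidding is not dominant.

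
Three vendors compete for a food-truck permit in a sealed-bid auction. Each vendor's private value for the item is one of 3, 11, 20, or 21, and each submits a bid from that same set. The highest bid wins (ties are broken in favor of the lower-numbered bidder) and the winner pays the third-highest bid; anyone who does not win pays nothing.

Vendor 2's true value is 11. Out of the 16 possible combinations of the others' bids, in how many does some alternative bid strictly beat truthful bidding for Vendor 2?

Others bid (3, 20): truth gives 0; bid 20 gives 8 > 0. Violating.
Others bid (3, 21): truth gives 0; bid 21 gives 8 > 0. Violating.
Others bid (11, 3): truth gives 0; bid 20 gives 8 > 0. Violating.
Others bid (20, 3): truth gives 0; bid 21 gives 8 > 0. Violating.
Others bid (3, 3): truth gives 8; no alternative beats it.
Others bid (3, 11): truth gives 8; no alternative beats it.
(Checking all 16 profiles: 4 have a profitable deviation, 12 do not.)

4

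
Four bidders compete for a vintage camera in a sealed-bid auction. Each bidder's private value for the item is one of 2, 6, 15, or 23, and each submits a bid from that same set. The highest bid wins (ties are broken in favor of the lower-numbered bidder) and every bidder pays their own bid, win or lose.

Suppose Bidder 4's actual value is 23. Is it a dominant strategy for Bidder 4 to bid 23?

Consider the case where Bidder 1 bids 2, Bidder 2 bids 2 and Bidder 3 bids 2.
Truthful bid 23: wins, pays 23, utility 23 - 23 = 0.
Bid 6 instead: wins, pays 6, utility 23 - 6 = 17.
Since 17 > 0, bidding 6 is strictly better here, so truthful bidding is not dominant.

No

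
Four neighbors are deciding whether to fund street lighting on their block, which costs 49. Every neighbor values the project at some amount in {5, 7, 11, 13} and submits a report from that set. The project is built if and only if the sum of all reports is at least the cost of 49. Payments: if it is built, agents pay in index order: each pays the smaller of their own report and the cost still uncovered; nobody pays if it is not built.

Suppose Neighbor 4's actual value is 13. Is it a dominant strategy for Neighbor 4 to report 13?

Yes

Check each profile of the others' reports and compare truth against every alternative report.
Others report (11, 13, 13): truth gives 1, best alternative gives 0.
Others report (13, 11, 13): truth gives 1, best alternative gives 0.
Others report (13, 13, 11): truth gives 1, best alternative gives 0.
Others report (13, 13, 13): truth gives 3, best alternative gives 3.
Others report (5, 5, 5): truth gives 0, best alternative gives 0.
Others report (5, 5, 7): truth gives 0, best alternative gives 0.
(Remaining 58 profiles checked similarly; truth is weakly best in each.)
In every case the truthful report is at least as good as any alternative, so it is a dominant strategy.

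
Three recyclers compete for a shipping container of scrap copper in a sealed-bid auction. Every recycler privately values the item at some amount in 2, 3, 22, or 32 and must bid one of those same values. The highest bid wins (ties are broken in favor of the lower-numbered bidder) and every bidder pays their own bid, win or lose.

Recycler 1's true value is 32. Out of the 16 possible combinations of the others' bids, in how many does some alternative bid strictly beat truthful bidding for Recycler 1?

9

Others bid (2, 2): truth gives 0; bid 2 gives 30 > 0. Violating.
Others bid (2, 3): truth gives 0; bid 3 gives 29 > 0. Violating.
Others bid (2, 22): truth gives 0; bid 22 gives 10 > 0. Violating.
Others bid (3, 2): truth gives 0; bid 3 gives 29 > 0. Violating.
Others bid (2, 32): truth gives 0; no alternative beats it.
Others bid (3, 32): truth gives 0; no alternative beats it.
(Checking all 16 profiles: 9 have a profitable deviation, 7 do not.)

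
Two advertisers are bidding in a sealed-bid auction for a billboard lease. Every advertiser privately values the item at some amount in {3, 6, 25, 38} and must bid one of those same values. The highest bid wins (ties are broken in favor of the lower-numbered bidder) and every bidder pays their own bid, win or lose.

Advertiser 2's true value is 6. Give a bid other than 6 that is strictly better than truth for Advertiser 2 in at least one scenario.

3

Suppose Advertiser 1 bids 6.
Bid 6: loses but pays 6, utility -6.
Bid 3: loses but pays 3, utility -3.
So bidding 3 beats truth here (-3 > -6).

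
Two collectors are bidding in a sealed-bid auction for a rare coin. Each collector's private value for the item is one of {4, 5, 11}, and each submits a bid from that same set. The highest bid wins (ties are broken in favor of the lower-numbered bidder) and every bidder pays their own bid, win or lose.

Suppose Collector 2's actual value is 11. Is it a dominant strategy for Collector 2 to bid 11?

Consider the case where Collector 1 bids 4.
Truthful bid 11: wins, pays 11, utility 11 - 11 = 0.
Bid 5 instead: wins, pays 5, utility 11 - 5 = 6.
Since 6 > 0, bidding 5 is strictly better here, so truthful bidding is not dominant.

No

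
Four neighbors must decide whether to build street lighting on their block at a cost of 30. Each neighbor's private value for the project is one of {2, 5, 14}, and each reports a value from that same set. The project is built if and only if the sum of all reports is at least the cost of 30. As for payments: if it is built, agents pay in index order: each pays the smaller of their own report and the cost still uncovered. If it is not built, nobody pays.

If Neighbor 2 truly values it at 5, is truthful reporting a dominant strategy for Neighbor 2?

No

Consider the case where Neighbor 1 reports 2, Neighbor 3 reports 14 and Neighbor 4 reports 14.
Truthful report 5: project built, pays 5, utility 5 - 5 = 0.
Report 2 instead: project built, pays 2, utility 5 - 2 = 3.
Since 3 > 0, reporting 2 is strictly better here, so truthful reporting is not dominant.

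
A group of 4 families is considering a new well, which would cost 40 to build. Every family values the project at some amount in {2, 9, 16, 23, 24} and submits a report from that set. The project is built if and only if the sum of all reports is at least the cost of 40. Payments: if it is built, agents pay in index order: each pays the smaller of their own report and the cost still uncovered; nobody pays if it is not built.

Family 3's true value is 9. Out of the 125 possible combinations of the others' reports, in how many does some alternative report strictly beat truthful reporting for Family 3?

Others report (2, 16, 23): truth gives 0; report 2 gives 7 > 0. Violating.
Others report (2, 16, 24): truth gives 0; report 2 gives 7 > 0. Violating.
Others report (2, 23, 16): truth gives 0; report 2 gives 7 > 0. Violating.
Others report (2, 23, 23): truth gives 0; report 2 gives 7 > 0. Violating.
Others report (2, 2, 2): truth gives 0; no alternative beats it.
Others report (2, 2, 9): truth gives 0; no alternative beats it.
(Checking all 125 profiles: 44 have a profitable deviation, 81 do not.)

44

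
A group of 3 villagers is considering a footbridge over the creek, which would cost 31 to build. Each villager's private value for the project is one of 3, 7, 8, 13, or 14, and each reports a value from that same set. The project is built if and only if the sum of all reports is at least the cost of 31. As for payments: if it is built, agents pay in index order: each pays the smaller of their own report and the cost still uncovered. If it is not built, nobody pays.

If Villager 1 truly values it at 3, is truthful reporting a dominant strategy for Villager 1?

Yes

Check each profile of the others' reports and compare truth against every alternative report.
Others report (13, 13): truth gives 0, best alternative gives -4.
Others report (13, 14): truth gives 0, best alternative gives -4.
Others report (14, 13): truth gives 0, best alternative gives -4.
Others report (14, 14): truth gives 0, best alternative gives -4.
Others report (3, 3): truth gives 0, best alternative gives 0.
Others report (3, 7): truth gives 0, best alternative gives 0.
(Remaining 19 profiles checked similarly; truth is weakly best in each.)
In every case the truthful report is at least as good as any alternative, so it is a dominant strategy.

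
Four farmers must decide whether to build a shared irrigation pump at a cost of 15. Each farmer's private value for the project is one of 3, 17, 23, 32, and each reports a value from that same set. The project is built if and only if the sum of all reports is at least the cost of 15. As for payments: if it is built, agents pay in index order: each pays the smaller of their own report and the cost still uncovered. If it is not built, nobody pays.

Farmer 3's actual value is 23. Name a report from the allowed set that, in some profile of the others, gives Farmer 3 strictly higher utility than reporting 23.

Suppose Farmer 1 reports 3, Farmer 2 reports 3 and Farmer 4 reports 17.
Report 23: project built, pays 9, utility 23 - 9 = 14.
Report 3: project built, pays 3, utility 23 - 3 = 20.
So reporting 3 beats truth here (20 > 14).

3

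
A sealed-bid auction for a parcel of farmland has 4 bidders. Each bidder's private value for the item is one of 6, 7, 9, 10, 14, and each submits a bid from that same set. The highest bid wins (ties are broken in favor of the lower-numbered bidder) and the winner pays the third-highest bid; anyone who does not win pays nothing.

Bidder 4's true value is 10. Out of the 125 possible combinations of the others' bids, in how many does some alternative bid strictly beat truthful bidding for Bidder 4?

27

Others bid (6, 6, 10): truth gives 0; bid 14 gives 4 > 0. Violating.
Others bid (6, 7, 10): truth gives 0; bid 14 gives 3 > 0. Violating.
Others bid (6, 9, 10): truth gives 0; bid 14 gives 1 > 0. Violating.
Others bid (6, 10, 6): truth gives 0; bid 14 gives 4 > 0. Violating.
Others bid (6, 6, 6): truth gives 4; no alternative beats it.
Others bid (6, 6, 7): truth gives 4; no alternative beats it.
(Checking all 125 profiles: 27 have a profitable deviation, 98 do not.)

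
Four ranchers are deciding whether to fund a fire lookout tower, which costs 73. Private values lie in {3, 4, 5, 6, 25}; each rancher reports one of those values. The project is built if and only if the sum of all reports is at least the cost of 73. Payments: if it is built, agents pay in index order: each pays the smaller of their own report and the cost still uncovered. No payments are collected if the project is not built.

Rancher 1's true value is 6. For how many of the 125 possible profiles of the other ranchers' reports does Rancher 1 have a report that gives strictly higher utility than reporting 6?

1

Others report (25, 25, 25): truth gives 0; report 3 gives 3 > 0. Violating.
Others report (3, 3, 3): truth gives 0; no alternative beats it.
Others report (3, 3, 4): truth gives 0; no alternative beats it.
(Checking all 125 profiles: 1 has a profitable deviation, 124 do not.)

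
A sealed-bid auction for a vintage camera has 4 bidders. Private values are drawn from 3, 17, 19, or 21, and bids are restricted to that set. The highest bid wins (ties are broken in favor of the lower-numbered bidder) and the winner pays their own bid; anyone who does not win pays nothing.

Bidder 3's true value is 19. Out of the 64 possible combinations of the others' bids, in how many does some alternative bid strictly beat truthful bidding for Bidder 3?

Others bid (3, 3, 3): truth gives 0; bid 17 gives 2 > 0. Violating.
Others bid (3, 3, 17): truth gives 0; bid 17 gives 2 > 0. Violating.
Others bid (3, 3, 19): truth gives 0; no alternative beats it.
Others bid (3, 3, 21): truth gives 0; no alternative beats it.
(Checking all 64 profiles: 2 have a profitable deviation, 62 do not.)

2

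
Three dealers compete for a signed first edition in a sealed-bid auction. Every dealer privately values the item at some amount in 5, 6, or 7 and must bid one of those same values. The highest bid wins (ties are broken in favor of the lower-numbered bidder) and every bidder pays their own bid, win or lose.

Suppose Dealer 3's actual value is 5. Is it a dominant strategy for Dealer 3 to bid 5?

Consider the case where Dealer 1 bids 5 and Dealer 2 bids 5.
Truthful bid 5: loses but pays 5, utility -5.
Bid 6 instead: wins, pays 6, utility 5 - 6 = -1.
Since -1 > -5, bidding 6 is strictly better here, so truthful bidding is not dominant.

No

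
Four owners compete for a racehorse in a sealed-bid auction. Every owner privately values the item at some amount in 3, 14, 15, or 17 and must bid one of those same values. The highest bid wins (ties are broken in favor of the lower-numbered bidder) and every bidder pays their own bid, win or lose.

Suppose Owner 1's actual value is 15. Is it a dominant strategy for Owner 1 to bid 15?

No

Consider the case where Owner 2 bids 3, Owner 3 bids 3 and Owner 4 bids 3.
Truthful bid 15: wins, pays 15, utility 15 - 15 = 0.
Bid 3 instead: wins, pays 3, utility 15 - 3 = 12.
Since 12 > 0, bidding 3 is strictly better here, so truthful bidding is not dominant.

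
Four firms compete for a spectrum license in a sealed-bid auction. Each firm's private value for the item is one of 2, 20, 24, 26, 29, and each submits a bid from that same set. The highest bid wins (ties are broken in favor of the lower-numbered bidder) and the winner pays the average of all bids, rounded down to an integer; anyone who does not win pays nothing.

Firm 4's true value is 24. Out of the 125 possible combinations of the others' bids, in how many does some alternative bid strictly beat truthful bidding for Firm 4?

Others bid (2, 2, 2): truth gives 17; bid 20 gives 18 > 17. Violating.
Others bid (2, 2, 24): truth gives 0; bid 26 gives 11 > 0. Violating.
Others bid (2, 2, 26): truth gives 0; bid 29 gives 10 > 0. Violating.
Others bid (2, 20, 24): truth gives 0; bid 26 gives 6 > 0. Violating.
Others bid (2, 2, 20): truth gives 12; no alternative beats it.
Others bid (2, 2, 29): truth gives 0; no alternative beats it.
(Checking all 125 profiles: 40 have a profitable deviation, 85 do not.)

40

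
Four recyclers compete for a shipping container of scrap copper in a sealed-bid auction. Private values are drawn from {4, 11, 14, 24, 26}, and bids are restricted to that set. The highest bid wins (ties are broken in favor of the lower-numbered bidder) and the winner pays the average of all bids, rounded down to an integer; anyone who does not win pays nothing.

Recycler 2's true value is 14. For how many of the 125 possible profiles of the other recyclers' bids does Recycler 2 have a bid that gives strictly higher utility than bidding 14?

7

Others bid (4, 4, 4): truth gives 8; bid 11 gives 9 > 8. Violating.
Others bid (4, 4, 11): truth gives 6; bid 11 gives 7 > 6. Violating.
Others bid (4, 11, 4): truth gives 6; bid 11 gives 7 > 6. Violating.
Others bid (4, 11, 11): truth gives 4; bid 11 gives 5 > 4. Violating.
Others bid (4, 4, 14): truth gives 5; no alternative beats it.
Others bid (4, 4, 24): truth gives 0; no alternative beats it.
(Checking all 125 profiles: 7 have a profitable deviation, 118 do not.)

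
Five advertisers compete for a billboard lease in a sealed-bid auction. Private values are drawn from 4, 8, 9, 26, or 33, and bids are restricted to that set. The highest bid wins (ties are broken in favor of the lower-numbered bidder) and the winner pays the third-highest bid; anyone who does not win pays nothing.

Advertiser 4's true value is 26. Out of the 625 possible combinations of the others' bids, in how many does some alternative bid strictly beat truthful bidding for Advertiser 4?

Others bid (4, 4, 4, 33): truth gives 0; bid 33 gives 22 > 0. Violating.
Others bid (4, 4, 8, 33): truth gives 0; bid 33 gives 18 > 0. Violating.
Others bid (4, 4, 9, 33): truth gives 0; bid 33 gives 17 > 0. Violating.
Others bid (4, 4, 26, 4): truth gives 0; bid 33 gives 22 > 0. Violating.
Others bid (4, 4, 4, 4): truth gives 22; no alternative beats it.
Others bid (4, 4, 4, 8): truth gives 22; no alternative beats it.
(Checking all 625 profiles: 108 have a profitable deviation, 517 do not.)

108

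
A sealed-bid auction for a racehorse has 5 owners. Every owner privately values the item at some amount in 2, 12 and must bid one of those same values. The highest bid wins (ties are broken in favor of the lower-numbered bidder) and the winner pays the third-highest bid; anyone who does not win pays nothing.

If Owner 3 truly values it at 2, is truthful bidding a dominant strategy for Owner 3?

Check each profile of the others' bids and compare truth against every alternative bid.
Others bid (2, 2, 12, 12): truth gives 0, best alternative gives -10.
Others bid (2, 2, 2, 2): truth gives 0, best alternative gives 0.
Others bid (2, 2, 2, 12): truth gives 0, best alternative gives 0.
Others bid (2, 2, 12, 2): truth gives 0, best alternative gives 0.
Others bid (2, 12, 2, 2): truth gives 0, best alternative gives 0.
Others bid (2, 12, 2, 12): truth gives 0, best alternative gives 0.
(Remaining 10 profiles checked similarly; truth is weakly best in each.)
In every case the truthful bid is at least as good as any alternative, so it is a dominant strategy.

Yes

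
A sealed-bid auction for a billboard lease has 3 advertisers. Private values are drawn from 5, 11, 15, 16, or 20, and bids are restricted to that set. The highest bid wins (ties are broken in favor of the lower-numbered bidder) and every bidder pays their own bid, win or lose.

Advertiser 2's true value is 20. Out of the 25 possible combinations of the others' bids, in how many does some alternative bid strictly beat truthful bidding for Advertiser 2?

Others bid (5, 5): truth gives 0; bid 11 gives 9 > 0. Violating.
Others bid (5, 11): truth gives 0; bid 11 gives 9 > 0. Violating.
Others bid (5, 15): truth gives 0; bid 15 gives 5 > 0. Violating.
Others bid (5, 16): truth gives 0; bid 16 gives 4 > 0. Violating.
Others bid (5, 20): truth gives 0; no alternative beats it.
Others bid (11, 20): truth gives 0; no alternative beats it.
(Checking all 25 profiles: 17 have a profitable deviation, 8 do not.)

17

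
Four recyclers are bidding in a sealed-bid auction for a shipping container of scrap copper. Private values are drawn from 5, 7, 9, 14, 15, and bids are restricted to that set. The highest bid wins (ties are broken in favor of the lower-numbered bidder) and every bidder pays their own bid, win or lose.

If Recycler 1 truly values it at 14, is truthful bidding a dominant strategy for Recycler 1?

No

Consider the case where Recycler 2 bids 5, Recycler 3 bids 5 and Recycler 4 bids 5.
Truthful bid 14: wins, pays 14, utility 14 - 14 = 0.
Bid 5 instead: wins, pays 5, utility 14 - 5 = 9.
Since 9 > 0, bidding 5 is strictly better here, so truthful bidding is not dominant.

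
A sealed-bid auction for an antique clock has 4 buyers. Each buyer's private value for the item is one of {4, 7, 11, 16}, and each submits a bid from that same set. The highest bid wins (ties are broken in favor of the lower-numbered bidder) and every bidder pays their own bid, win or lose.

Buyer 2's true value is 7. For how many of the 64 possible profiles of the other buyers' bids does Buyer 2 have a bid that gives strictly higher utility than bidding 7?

Others bid (4, 4, 11): truth gives -7; bid 4 gives -4 > -7. Violating.
Others bid (4, 4, 16): truth gives -7; bid 4 gives -4 > -7. Violating.
Others bid (4, 7, 11): truth gives -7; bid 4 gives -4 > -7. Violating.
Others bid (4, 7, 16): truth gives -7; bid 4 gives -4 > -7. Violating.
Others bid (4, 4, 4): truth gives 0; no alternative beats it.
Others bid (4, 4, 7): truth gives 0; no alternative beats it.
(Checking all 64 profiles: 60 have a profitable deviation, 4 do not.)

60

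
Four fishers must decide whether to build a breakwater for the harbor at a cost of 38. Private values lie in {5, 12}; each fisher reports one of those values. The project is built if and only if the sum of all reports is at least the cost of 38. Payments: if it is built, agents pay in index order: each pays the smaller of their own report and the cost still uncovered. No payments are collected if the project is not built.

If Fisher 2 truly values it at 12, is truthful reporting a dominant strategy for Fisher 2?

No

Consider the case where Fisher 1 reports 12, Fisher 3 reports 12 and Fisher 4 reports 12.
Truthful report 12: project built, pays 12, utility 12 - 12 = 0.
Report 5 instead: project built, pays 5, utility 12 - 5 = 7.
Since 7 > 0, reporting 5 is strictly better here, so truthful reporting is not dominant.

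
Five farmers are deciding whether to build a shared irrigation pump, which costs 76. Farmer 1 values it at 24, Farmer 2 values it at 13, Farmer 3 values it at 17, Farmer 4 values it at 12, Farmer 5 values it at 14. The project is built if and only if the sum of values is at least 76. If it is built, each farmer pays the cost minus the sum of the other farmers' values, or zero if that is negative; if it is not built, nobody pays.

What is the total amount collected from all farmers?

Total value 80 ≥ cost 76, so it is built.
Farmer 1: others sum to 56; max(0, 76 - 56) = 20.
Farmer 2: others sum to 67; max(0, 76 - 67) = 9.
Farmer 3: others sum to 63; max(0, 76 - 63) = 13.
Farmer 4: others sum to 68; max(0, 76 - 68) = 8.
Farmer 5: others sum to 66; max(0, 76 - 66) = 10.
Total collected = 20 + 9 + 13 + 8 + 10 = 60.

60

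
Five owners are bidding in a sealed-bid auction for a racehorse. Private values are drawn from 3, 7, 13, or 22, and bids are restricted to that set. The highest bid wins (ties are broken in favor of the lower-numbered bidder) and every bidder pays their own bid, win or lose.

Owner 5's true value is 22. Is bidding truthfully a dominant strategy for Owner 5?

No

Consider the case where Owner 1 bids 3, Owner 2 bids 3, Owner 3 bids 3 and Owner 4 bids 3.
Truthful bid 22: wins, pays 22, utility 22 - 22 = 0.
Bid 7 instead: wins, pays 7, utility 22 - 7 = 15.
Since 15 > 0, bidding 7 is strictly better here, so truthful bidding is not dominant.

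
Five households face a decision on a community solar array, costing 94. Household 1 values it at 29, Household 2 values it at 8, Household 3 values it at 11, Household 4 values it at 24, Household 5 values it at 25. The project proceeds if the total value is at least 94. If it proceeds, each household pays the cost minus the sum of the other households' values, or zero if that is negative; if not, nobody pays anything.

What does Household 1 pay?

26

Total value 97 ≥ cost 94, so the project is built.
The other households' values sum to 68.
Cost minus that sum is 94 - 68 = 26.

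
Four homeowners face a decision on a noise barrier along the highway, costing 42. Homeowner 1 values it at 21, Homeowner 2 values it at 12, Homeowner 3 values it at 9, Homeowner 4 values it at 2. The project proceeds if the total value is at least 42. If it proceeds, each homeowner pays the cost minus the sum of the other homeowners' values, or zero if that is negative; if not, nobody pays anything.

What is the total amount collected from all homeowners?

Total value 44 ≥ cost 42, so it is built.
Homeowner 1: others sum to 23; max(0, 42 - 23) = 19.
Homeowner 2: others sum to 32; max(0, 42 - 32) = 10.
Homeowner 3: others sum to 35; max(0, 42 - 35) = 7.
Homeowner 4: others sum to 42; max(0, 42 - 42) = 0.
Total collected = 19 + 10 + 7 + 0 = 36.

36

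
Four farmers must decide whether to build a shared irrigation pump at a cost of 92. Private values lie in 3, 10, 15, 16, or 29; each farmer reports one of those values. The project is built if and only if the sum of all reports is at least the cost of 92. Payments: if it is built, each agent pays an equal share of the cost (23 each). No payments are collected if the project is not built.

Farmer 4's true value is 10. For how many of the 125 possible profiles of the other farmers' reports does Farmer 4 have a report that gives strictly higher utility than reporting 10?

1

Others report (29, 29, 29): truth gives -13; report 3 gives 0 > -13. Violating.
Others report (3, 3, 3): truth gives 0; no alternative beats it.
Others report (3, 3, 10): truth gives 0; no alternative beats it.
(Checking all 125 profiles: 1 has a profitable deviation, 124 do not.)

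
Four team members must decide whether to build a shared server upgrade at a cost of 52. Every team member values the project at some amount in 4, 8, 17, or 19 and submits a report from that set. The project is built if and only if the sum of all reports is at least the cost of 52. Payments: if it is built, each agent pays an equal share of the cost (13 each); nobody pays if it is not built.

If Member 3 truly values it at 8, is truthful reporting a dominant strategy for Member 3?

No

Consider the case where Member 1 reports 8, Member 2 reports 17 and Member 4 reports 19.
Truthful report 8: project built, pays 13, utility 8 - 13 = -5.
Report 4 instead: project not built, utility 0.
Since 0 > -5, reporting 4 is strictly better here, so truthful reporting is not dominant.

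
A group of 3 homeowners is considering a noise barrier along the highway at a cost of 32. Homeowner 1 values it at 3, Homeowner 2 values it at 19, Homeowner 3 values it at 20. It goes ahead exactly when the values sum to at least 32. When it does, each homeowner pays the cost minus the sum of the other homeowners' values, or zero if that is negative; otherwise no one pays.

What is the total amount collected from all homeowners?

Total value 42 ≥ cost 32, so it is built.
Homeowner 1: others sum to 39; max(0, 32 - 39) = 0.
Homeowner 2: others sum to 23; max(0, 32 - 23) = 9.
Homeowner 3: others sum to 22; max(0, 32 - 22) = 10.
Total collected = 0 + 9 + 10 = 19.

19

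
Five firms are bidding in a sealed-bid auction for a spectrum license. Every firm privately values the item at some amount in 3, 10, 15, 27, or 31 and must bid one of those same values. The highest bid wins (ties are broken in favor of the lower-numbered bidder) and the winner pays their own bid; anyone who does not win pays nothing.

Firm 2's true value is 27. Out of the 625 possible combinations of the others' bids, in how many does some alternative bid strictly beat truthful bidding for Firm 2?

54

Others bid (3, 3, 3, 3): truth gives 0; bid 10 gives 17 > 0. Violating.
Others bid (3, 3, 3, 10): truth gives 0; bid 10 gives 17 > 0. Violating.
Others bid (3, 3, 3, 15): truth gives 0; bid 15 gives 12 > 0. Violating.
Others bid (3, 3, 10, 3): truth gives 0; bid 10 gives 17 > 0. Violating.
Others bid (3, 3, 3, 27): truth gives 0; no alternative beats it.
Others bid (3, 3, 3, 31): truth gives 0; no alternative beats it.
(Checking all 625 profiles: 54 have a profitable deviation, 571 do not.)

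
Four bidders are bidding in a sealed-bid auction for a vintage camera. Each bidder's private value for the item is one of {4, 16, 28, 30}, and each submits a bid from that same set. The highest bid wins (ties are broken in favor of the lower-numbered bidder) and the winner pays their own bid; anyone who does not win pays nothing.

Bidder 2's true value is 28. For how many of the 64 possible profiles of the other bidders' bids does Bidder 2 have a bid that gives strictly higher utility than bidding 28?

4

Others bid (4, 4, 4): truth gives 0; bid 16 gives 12 > 0. Violating.
Others bid (4, 4, 16): truth gives 0; bid 16 gives 12 > 0. Violating.
Others bid (4, 16, 4): truth gives 0; bid 16 gives 12 > 0. Violating.
Others bid (4, 16, 16): truth gives 0; bid 16 gives 12 > 0. Violating.
Others bid (4, 4, 28): truth gives 0; no alternative beats it.
Others bid (4, 4, 30): truth gives 0; no alternative beats it.
(Checking all 64 profiles: 4 have a profitable deviation, 60 do not.)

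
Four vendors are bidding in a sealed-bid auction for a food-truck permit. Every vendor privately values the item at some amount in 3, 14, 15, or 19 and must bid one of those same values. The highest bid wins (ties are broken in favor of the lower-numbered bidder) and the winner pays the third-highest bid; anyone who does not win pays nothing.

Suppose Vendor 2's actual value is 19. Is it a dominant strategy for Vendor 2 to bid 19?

Yes

Check each profile of the others' bids and compare truth against every alternative bid.
Others bid (3, 3, 19): truth gives 16, best alternative gives 0.
Others bid (3, 19, 3): truth gives 16, best alternative gives 0.
Others bid (15, 3, 3): truth gives 16, best alternative gives 0.
Others bid (3, 14, 19): truth gives 5, best alternative gives 0.
Others bid (3, 19, 14): truth gives 5, best alternative gives 0.
Others bid (14, 3, 19): truth gives 5, best alternative gives 0.
(Remaining 58 profiles checked similarly; truth is weakly best in each.)
In every case the truthful bid is at least as good as any alternative, so it is a dominant strategy.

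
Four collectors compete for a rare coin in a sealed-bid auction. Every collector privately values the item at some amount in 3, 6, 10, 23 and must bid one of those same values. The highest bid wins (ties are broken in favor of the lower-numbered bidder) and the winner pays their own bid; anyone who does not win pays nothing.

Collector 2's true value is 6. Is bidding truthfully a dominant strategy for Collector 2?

Check each profile of the others' bids and compare truth against every alternative bid.
Others bid (3, 3, 3): truth gives 0, best alternative gives 0.
Others bid (3, 3, 6): truth gives 0, best alternative gives 0.
Others bid (3, 3, 10): truth gives 0, best alternative gives 0.
Others bid (3, 3, 23): truth gives 0, best alternative gives 0.
Others bid (3, 6, 3): truth gives 0, best alternative gives 0.
Others bid (3, 6, 6): truth gives 0, best alternative gives 0.
(Remaining 58 profiles checked similarly; truth is weakly best in each.)
In every case the truthful bid is at least as good as any alternative, so it is a dominant strategy.

Yes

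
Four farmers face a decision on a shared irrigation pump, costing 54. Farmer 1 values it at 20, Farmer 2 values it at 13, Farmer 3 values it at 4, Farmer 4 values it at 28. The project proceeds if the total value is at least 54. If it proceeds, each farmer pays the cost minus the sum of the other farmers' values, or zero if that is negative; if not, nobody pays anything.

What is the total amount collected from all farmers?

28

Total value 65 ≥ cost 54, so it is built.
Farmer 1: others sum to 45; max(0, 54 - 45) = 9.
Farmer 2: others sum to 52; max(0, 54 - 52) = 2.
Farmer 3: others sum to 61; max(0, 54 - 61) = 0.
Farmer 4: others sum to 37; max(0, 54 - 37) = 17.
Total collected = 9 + 2 + 0 + 17 = 28.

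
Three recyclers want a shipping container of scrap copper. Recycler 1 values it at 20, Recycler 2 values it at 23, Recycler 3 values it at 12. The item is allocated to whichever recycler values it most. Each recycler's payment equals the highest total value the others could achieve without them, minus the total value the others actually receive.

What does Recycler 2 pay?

20

Recycler 2 has the highest value and receives the item.
Without Recycler 2, the item would go to the next-highest value, 20, so the others could achieve 20.
With Recycler 2 present and winning, the others receive nothing, so their total is 0.
Payment = 20 - 0 = 20.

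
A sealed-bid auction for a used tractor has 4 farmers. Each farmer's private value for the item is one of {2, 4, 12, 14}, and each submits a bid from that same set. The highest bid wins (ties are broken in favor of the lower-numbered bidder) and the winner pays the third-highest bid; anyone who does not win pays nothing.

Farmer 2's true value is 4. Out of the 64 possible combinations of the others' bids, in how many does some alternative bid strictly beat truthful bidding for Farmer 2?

Others bid (2, 2, 12): truth gives 0; bid 12 gives 2 > 0. Violating.
Others bid (2, 2, 14): truth gives 0; bid 14 gives 2 > 0. Violating.
Others bid (2, 12, 2): truth gives 0; bid 12 gives 2 > 0. Violating.
Others bid (2, 14, 2): truth gives 0; bid 14 gives 2 > 0. Violating.
Others bid (2, 2, 2): truth gives 2; no alternative beats it.
Others bid (2, 2, 4): truth gives 2; no alternative beats it.
(Checking all 64 profiles: 6 have a profitable deviation, 58 do not.)

6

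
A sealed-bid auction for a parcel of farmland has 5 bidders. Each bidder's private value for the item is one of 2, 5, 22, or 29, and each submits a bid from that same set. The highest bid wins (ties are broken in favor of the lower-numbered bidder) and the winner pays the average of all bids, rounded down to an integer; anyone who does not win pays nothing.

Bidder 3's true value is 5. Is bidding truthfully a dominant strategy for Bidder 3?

Yes

Check each profile of the others' bids and compare truth against every alternative bid.
Others bid (2, 2, 2, 2): truth gives 3, best alternative gives 0.
Others bid (2, 2, 2, 5): truth gives 2, best alternative gives 0.
Others bid (2, 2, 5, 2): truth gives 2, best alternative gives 0.
Others bid (2, 2, 5, 5): truth gives 2, best alternative gives 0.
Others bid (2, 2, 2, 22): truth gives 0, best alternative gives 0.
Others bid (2, 2, 2, 29): truth gives 0, best alternative gives 0.
(Remaining 250 profiles checked similarly; truth is weakly best in each.)
In every case the truthful bid is at least as good as any alternative, so it is a dominant strategy.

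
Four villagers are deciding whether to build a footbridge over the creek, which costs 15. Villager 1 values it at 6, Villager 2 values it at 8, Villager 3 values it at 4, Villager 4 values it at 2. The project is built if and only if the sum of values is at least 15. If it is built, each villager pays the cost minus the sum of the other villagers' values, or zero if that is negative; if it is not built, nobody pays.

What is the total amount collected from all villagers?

Total value 20 ≥ cost 15, so it is built.
Villager 1: others sum to 14; max(0, 15 - 14) = 1.
Villager 2: others sum to 12; max(0, 15 - 12) = 3.
Villager 3: others sum to 16; max(0, 15 - 16) = 0.
Villager 4: others sum to 18; max(0, 15 - 18) = 0.
Total collected = 1 + 3 + 0 + 0 = 4.

4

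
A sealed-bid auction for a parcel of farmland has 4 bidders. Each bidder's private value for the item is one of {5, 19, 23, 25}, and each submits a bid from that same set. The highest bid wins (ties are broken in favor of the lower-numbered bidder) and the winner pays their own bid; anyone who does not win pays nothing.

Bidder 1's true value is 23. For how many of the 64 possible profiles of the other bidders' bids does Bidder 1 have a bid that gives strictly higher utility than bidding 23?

8

Others bid (5, 5, 5): truth gives 0; bid 5 gives 18 > 0. Violating.
Others bid (5, 5, 19): truth gives 0; bid 19 gives 4 > 0. Violating.
Others bid (5, 19, 5): truth gives 0; bid 19 gives 4 > 0. Violating.
Others bid (5, 19, 19): truth gives 0; bid 19 gives 4 > 0. Violating.
Others bid (5, 5, 23): truth gives 0; no alternative beats it.
Others bid (5, 5, 25): truth gives 0; no alternative beats it.
(Checking all 64 profiles: 8 have a profitable deviation, 56 do not.)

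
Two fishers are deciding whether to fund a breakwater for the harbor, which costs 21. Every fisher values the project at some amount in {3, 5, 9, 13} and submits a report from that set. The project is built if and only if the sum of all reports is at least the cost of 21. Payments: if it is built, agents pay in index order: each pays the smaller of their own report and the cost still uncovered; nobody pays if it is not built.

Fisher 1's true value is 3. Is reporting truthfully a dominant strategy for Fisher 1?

Check each profile of the others' reports and compare truth against every alternative report.
Others report (3): truth gives 0, best alternative gives 0.
Others report (5): truth gives 0, best alternative gives 0.
Others report (9): truth gives 0, best alternative gives 0.
Others report (13): truth gives 0, best alternative gives 0.
In every case the truthful report is at least as good as any alternative, so it is a dominant strategy.

Yes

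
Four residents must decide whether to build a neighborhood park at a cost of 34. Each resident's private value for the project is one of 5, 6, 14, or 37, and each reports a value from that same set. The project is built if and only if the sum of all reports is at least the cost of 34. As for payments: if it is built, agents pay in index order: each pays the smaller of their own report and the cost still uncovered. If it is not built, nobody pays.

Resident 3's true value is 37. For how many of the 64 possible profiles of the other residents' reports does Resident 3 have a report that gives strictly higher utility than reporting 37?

Others report (5, 5, 14): truth gives 13; report 14 gives 23 > 13. Violating.
Others report (5, 5, 37): truth gives 13; report 5 gives 32 > 13. Violating.
Others report (5, 6, 14): truth gives 14; report 14 gives 23 > 14. Violating.
Others report (5, 6, 37): truth gives 14; report 5 gives 32 > 14. Violating.
Others report (5, 5, 5): truth gives 13; no alternative beats it.
Others report (5, 5, 6): truth gives 13; no alternative beats it.
(Checking all 64 profiles: 24 have a profitable deviation, 40 do not.)

24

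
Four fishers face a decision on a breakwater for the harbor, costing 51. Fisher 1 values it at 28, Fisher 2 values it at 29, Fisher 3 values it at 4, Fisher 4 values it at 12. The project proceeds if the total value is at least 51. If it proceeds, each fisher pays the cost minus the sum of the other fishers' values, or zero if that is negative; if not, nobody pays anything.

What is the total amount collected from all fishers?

13

Total value 73 ≥ cost 51, so it is built.
Fisher 1: others sum to 45; max(0, 51 - 45) = 6.
Fisher 2: others sum to 44; max(0, 51 - 44) = 7.
Fisher 3: others sum to 69; max(0, 51 - 69) = 0.
Fisher 4: others sum to 61; max(0, 51 - 61) = 0.
Total collected = 6 + 7 + 0 + 0 = 13.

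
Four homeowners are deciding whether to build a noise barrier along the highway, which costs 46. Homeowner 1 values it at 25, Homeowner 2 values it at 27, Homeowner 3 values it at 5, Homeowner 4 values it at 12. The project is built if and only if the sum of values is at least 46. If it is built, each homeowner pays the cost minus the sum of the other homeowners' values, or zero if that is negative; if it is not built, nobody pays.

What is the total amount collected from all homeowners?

6

Total value 69 ≥ cost 46, so it is built.
Homeowner 1: others sum to 44; max(0, 46 - 44) = 2.
Homeowner 2: others sum to 42; max(0, 46 - 42) = 4.
Homeowner 3: others sum to 64; max(0, 46 - 64) = 0.
Homeowner 4: others sum to 57; max(0, 46 - 57) = 0.
Total collected = 2 + 4 + 0 + 0 = 6.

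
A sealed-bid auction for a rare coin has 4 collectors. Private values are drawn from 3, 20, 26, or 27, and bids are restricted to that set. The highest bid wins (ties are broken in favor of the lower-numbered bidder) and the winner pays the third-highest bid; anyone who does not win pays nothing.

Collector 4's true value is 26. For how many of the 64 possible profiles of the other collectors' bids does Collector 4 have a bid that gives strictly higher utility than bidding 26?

12

Others bid (3, 3, 26): truth gives 0; bid 27 gives 23 > 0. Violating.
Others bid (3, 20, 26): truth gives 0; bid 27 gives 6 > 0. Violating.
Others bid (3, 26, 3): truth gives 0; bid 27 gives 23 > 0. Violating.
Others bid (3, 26, 20): truth gives 0; bid 27 gives 6 > 0. Violating.
Others bid (3, 3, 3): truth gives 23; no alternative beats it.
Others bid (3, 3, 20): truth gives 23; no alternative beats it.
(Checking all 64 profiles: 12 have a profitable deviation, 52 do not.)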